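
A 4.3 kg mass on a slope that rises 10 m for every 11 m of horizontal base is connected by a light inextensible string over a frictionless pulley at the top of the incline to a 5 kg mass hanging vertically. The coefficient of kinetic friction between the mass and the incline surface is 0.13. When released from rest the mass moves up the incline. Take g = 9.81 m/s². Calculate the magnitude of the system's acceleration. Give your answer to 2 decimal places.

For the mass on the incline: the weight component along the slope is m₁g sin 42.27° = 4.3 × 9.81 × 0.6727 = 28.377 N and the normal force is N = m₁g cos 42.27° = 31.213 N.
Kinetic friction opposes the mass's motion up the incline: f = μN = 0.13 × 31.213 = 4.058 N acting down the slope.
Newton's second law for the mass (up-slope positive): T − 28.377 − 4.058 = 4.3 a. For the hanging mass (downward positive): 5 × 9.81 − T = 5 a.
Adding the two equations eliminates T: 16.615 = 9.3 a, so a = 1.7866 m/s².

1.79 m/s²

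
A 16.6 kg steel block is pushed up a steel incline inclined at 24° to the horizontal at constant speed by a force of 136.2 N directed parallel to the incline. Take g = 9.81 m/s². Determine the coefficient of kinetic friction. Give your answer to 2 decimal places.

0.47

At constant speed ΣF = 0 along the incline. The applied 136.2 N acts up the slope; the weight component mg sin 24° = 66.235 N and kinetic friction μN both act down the slope.
So 136.2 = 66.235 + μ × 148.767, giving μ = (136.2 − 66.235) / 148.767 = 0.4703.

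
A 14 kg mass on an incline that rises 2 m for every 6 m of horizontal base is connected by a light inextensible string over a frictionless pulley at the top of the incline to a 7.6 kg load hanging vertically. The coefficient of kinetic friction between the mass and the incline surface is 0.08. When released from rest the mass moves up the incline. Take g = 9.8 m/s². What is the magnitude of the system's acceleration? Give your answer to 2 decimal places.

For the mass on the incline: the weight component along the slope is m₁g sin 18.43° = 14 × 9.8 × 0.3162 = 43.383 N and the normal force is N = m₁g cos 18.43° = 130.159 N.
Kinetic friction opposes the mass's motion up the incline: f = μN = 0.08 × 130.159 = 10.413 N acting down the slope.
Newton's second law for the mass (up-slope positive): T − 43.383 − 10.413 = 14 a. For the hanging load (downward positive): 7.6 × 9.8 − T = 7.6 a.
Adding the two equations eliminates T: 20.684 = 21.6 a, so a = 0.9576 m/s².

0.96 m/s²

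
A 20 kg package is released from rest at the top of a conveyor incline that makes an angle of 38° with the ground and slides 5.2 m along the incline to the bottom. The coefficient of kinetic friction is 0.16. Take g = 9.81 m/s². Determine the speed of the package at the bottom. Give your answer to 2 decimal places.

The weight component along the incline is mg sin 38° = 120.793 N and the normal force is N = mg cos 38° = 154.608 N.
Friction up the slope is f = μN = 0.16 × 154.608 = 24.737 N, so the net downslope force is 120.793 − 24.737 = 96.056 N and a = 96.056 / 20 = 4.8028 m/s².
Starting from rest over a distance of 5.2 m, v² = 2aL = 2 × 4.8028 × 5.2 = 49.9491, so v = 7.0675 m/s.

7.07 m/s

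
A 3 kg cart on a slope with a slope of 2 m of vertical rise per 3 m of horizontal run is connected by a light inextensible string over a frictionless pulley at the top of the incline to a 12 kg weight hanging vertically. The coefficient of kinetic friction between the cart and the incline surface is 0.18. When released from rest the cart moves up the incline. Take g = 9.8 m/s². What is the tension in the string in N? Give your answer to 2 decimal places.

40.09 N

For the cart on the incline: the weight component along the slope is m₁g sin 33.69° = 3 × 9.8 × 0.5547 = 16.308 N and the normal force is N = m₁g cos 33.69° = 24.462 N.
Kinetic friction opposes the cart's motion up the incline: f = μN = 0.18 × 24.462 = 4.403 N acting down the slope.
Newton's second law for the cart (up-slope positive): T − 16.308 − 4.403 = 3 a. For the hanging weight (downward positive): 12 × 9.8 − T = 12 a.
Adding the two equations eliminates T: 96.889 = 15 a, so a = 6.4593 m/s².
Then from the hanging weight's equation, T = 12 × (9.8 − 6.4593) = 40.088 N.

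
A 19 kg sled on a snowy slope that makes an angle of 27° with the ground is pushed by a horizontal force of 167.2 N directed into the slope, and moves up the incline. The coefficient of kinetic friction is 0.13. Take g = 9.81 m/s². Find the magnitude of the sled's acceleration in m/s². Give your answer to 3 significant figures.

1.73 m/s²

The horizontal push has components F cos 27° = 167.2 × 0.8910 = 148.975 N up the incline and F sin 27° = 167.2 × 0.4540 = 75.909 N pressing into the surface.
The normal force is therefore N = mg cos 27° + F sin 27° = 166.073 + 75.909 = 241.982 N, and kinetic friction down the slope is μN = 0.13 × 241.982 = 31.458 N.
Along the incline: F cos 27° − mg sin 27° − μN = ma, so 148.975 − 84.621 − 31.458 = 19 a, giving a = 1.7314 m/s².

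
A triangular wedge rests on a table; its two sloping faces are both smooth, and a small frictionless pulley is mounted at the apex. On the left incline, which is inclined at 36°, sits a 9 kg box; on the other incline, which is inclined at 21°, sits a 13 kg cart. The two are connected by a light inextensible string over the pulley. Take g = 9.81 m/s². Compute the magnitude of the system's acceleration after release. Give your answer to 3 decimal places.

0.281 m/s²

Resolve each weight along its own incline: the 9 kg mass has component 9 × 9.81 × sin 36° = 51.896 N down its slope, and the 13 kg mass has 13 × 9.81 × sin 21° = 45.703 N down its slope.
The 9 kg side's 51.896 N exceeds the other side's 45.703 N, so that mass slides down and the 13 kg mass slides up. Taking that direction as positive, Newton's second law for the whole system gives 51.896 − 45.703 = (9 + 13) a, so a = 6.193 / 22 = 0.2815 m/s².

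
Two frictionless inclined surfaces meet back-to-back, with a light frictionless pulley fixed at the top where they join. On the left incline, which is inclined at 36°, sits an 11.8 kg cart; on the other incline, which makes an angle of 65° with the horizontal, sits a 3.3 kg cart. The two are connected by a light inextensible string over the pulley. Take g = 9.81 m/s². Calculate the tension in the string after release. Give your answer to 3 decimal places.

37.798 N

Resolve each weight along its own incline: the 11.8 kg mass has component 11.8 × 9.81 × sin 36° = 68.041 N down its slope, and the 3.3 kg mass has 3.3 × 9.81 × sin 65° = 29.340 N down its slope.
The 11.8 kg side's 68.041 N exceeds the other side's 29.340 N, so that mass slides down and the 3.3 kg mass slides up. Taking that direction as positive, Newton's second law for the whole system gives 68.041 − 29.340 = (11.8 + 3.3) a, so a = 38.701 / 15.1 = 2.5630 m/s².
For the 3.3 kg mass (up-slope positive): T − 29.340 = 3.3 × 2.5630, so T = 37.798 N.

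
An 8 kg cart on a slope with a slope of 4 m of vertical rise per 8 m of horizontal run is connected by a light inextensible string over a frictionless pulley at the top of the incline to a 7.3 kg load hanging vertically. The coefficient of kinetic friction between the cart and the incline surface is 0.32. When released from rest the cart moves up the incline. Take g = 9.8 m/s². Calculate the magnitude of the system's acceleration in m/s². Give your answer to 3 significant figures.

For the cart on the incline: the weight component along the slope is m₁g sin 26.57° = 8 × 9.8 × 0.4472 = 35.060 N and the normal force is N = m₁g cos 26.57° = 70.123 N.
Kinetic friction opposes the cart's motion up the incline: f = μN = 0.32 × 70.123 = 22.439 N acting down the slope.
Newton's second law for the cart (up-slope positive): T − 35.060 − 22.439 = 8 a. For the hanging load (downward positive): 7.3 × 9.8 − T = 7.3 a.
Adding the two equations eliminates T: 14.041 = 15.3 a, so a = 0.9177 m/s².

0.918 m/s²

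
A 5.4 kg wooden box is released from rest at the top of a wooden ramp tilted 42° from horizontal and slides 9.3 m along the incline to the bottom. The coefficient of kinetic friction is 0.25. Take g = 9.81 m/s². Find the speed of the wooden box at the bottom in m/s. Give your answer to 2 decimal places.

The weight component along the incline is mg sin 42° = 35.447 N and the normal force is N = mg cos 42° = 39.367 N.
Friction up the slope is f = μN = 0.25 × 39.367 = 9.842 N, so the net downslope force is 35.447 − 9.842 = 25.605 N and a = 25.605 / 5.4 = 4.7417 m/s².
Starting from rest over a distance of 9.3 m, v² = 2aL = 2 × 4.7417 × 9.3 = 88.1956, so v = 9.3913 m/s.

9.39 m/s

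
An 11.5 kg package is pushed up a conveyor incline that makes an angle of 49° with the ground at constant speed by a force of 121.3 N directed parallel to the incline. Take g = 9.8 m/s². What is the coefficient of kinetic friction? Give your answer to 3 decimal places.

At constant speed ΣF = 0 along the incline. The applied 121.3 N acts up the slope; the weight component mg sin 49° = 85.056 N and kinetic friction μN both act down the slope.
So 121.3 = 85.056 + μ × 73.938, giving μ = (121.3 − 85.056) / 73.938 = 0.4902.

0.490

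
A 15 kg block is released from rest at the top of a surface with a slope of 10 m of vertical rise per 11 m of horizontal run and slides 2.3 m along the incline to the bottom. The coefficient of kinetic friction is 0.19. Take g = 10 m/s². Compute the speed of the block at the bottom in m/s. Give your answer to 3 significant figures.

The weight component along the incline is mg sin 42.27° = 100.901 N and the normal force is N = mg cos 42.27° = 110.991 N.
Friction up the slope is f = μN = 0.19 × 110.991 = 21.088 N, so the net downslope force is 100.901 − 21.088 = 79.813 N and a = 79.813 / 15 = 5.3209 m/s².
Starting from rest over a distance of 2.3 m, v² = 2aL = 2 × 5.3209 × 2.3 = 24.4761, so v = 4.9473 m/s.

4.95 m/s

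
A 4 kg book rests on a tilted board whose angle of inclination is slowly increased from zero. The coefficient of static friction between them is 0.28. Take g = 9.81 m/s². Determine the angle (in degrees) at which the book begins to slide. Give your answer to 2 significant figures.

16°

At the threshold of sliding, static friction is at its maximum μ_s N and exactly balances the weight component along the incline: mg sin θ = μ_s mg cos θ.
Hence tan θ = μ_s = 0.28, so θ = arctan(0.28) = 15.6422°.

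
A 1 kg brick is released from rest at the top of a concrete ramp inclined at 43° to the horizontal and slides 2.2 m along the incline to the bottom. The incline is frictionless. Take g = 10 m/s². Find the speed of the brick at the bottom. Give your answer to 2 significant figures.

The weight component along the incline is mg sin 43° = 6.820 N and the normal force is N = mg cos 43° = 7.314 N.
With no friction, a = g sin 43° = 6.8200 m/s².
Starting from rest over a distance of 2.2 m, v² = 2aL = 2 × 6.8200 × 2.2 = 30.0080, so v = 5.4780 m/s.

5.5 m/s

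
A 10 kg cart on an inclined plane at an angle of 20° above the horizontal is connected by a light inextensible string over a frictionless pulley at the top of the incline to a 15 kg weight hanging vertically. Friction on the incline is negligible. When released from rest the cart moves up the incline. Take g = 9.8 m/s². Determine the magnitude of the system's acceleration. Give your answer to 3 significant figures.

4.54 m/s²

For the cart on the incline: the weight component along the slope is m₁g sin 20° = 10 × 9.8 × 0.3420 = 33.516 N and the normal force is N = m₁g cos 20° = 92.090 N.
Newton's second law for the cart (up-slope positive): T − 33.516 = 10 a. For the hanging weight (downward positive): 15 × 9.8 − T = 15 a.
Adding the two equations eliminates T: 113.484 = 25 a, so a = 4.5394 m/s².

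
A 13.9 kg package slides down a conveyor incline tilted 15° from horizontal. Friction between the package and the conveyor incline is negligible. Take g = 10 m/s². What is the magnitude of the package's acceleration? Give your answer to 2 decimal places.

2.59 m/s²

Resolving the weight along the incline: the component pulling the package down the slope is mg sin 15° = 13.9 × 10 × 0.2588 = 35.973 N, and the normal force is N = mg cos 15° = 13.9 × 10 × 0.9659 = 134.260 N.
With no friction the net force along the incline is 35.973 N, so a = g sin 15° = 35.973 / 13.9 = 2.5880 m/s².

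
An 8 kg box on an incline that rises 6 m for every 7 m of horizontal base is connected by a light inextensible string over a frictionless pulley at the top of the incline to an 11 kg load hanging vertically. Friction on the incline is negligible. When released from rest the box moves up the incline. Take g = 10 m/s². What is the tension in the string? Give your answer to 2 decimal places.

76.46 N

For the box on the incline: the weight component along the slope is m₁g sin 40.60° = 8 × 10 × 0.6508 = 52.064 N and the normal force is N = m₁g cos 40.60° = 60.741 N.
Newton's second law for the box (up-slope positive): T − 52.064 = 8 a. For the hanging load (downward positive): 11 × 10 − T = 11 a.
Adding the two equations eliminates T: 57.936 = 19 a, so a = 3.0493 m/s².
Then from the hanging load's equation, T = 11 × (10 − 3.0493) = 76.458 N.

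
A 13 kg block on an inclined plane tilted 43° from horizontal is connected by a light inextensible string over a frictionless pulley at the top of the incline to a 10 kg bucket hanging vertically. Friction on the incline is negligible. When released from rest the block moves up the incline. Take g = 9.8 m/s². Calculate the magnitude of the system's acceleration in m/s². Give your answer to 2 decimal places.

For the block on the incline: the weight component along the slope is m₁g sin 43° = 13 × 9.8 × 0.6820 = 86.887 N and the normal force is N = m₁g cos 43° = 93.174 N.
Newton's second law for the block (up-slope positive): T − 86.887 = 13 a. For the hanging bucket (downward positive): 10 × 9.8 − T = 10 a.
Adding the two equations eliminates T: 11.113 = 23 a, so a = 0.4832 m/s².

0.48 m/s²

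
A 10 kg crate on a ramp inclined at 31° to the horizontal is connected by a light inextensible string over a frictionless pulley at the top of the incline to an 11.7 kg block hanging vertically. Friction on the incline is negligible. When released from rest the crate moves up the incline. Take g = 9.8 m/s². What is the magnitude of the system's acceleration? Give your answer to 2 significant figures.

3.0 m/s²

For the crate on the incline: the weight component along the slope is m₁g sin 31° = 10 × 9.8 × 0.5150 = 50.470 N and the normal force is N = m₁g cos 31° = 84.002 N.
Newton's second law for the crate (up-slope positive): T − 50.470 = 10 a. For the hanging block (downward positive): 11.7 × 9.8 − T = 11.7 a.
Adding the two equations eliminates T: 64.190 = 21.7 a, so a = 2.9581 m/s².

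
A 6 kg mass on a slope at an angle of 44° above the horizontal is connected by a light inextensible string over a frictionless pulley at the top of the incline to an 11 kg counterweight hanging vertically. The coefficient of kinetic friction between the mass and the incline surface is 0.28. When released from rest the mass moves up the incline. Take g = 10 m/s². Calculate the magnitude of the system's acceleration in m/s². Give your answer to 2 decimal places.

3.31 m/s²

For the mass on the incline: the weight component along the slope is m₁g sin 44° = 6 × 10 × 0.6947 = 41.682 N and the normal force is N = m₁g cos 44° = 43.160 N.
Kinetic friction opposes the mass's motion up the incline: f = μN = 0.28 × 43.160 = 12.085 N acting down the slope.
Newton's second law for the mass (up-slope positive): T − 41.682 − 12.085 = 6 a. For the hanging counterweight (downward positive): 11 × 10 − T = 11 a.
Adding the two equations eliminates T: 56.233 = 17 a, so a = 3.3078 m/s².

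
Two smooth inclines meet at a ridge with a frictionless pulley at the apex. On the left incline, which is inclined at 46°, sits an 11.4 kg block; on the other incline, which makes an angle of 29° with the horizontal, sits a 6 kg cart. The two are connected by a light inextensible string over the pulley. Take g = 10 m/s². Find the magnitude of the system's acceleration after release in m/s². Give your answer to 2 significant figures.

3.0 m/s²

Resolve each weight along its own incline: the 11.4 kg mass has component 11.4 × 10 × sin 46° = 82.005 N down its slope, and the 6 kg mass has 6 × 10 × sin 29° = 29.089 N down its slope.
The 11.4 kg side's 82.005 N exceeds the other side's 29.089 N, so that mass slides down and the 6 kg mass slides up. Taking that direction as positive, Newton's second law for the whole system gives 82.005 − 29.089 = (11.4 + 6) a, so a = 52.916 / 17.4 = 3.0411 m/s².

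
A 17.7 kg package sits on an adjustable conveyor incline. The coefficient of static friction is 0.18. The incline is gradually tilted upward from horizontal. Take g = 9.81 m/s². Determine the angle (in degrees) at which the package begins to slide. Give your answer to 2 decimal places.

10.20°

At the threshold of sliding, static friction is at its maximum μ_s N and exactly balances the weight component along the incline: mg sin θ = μ_s mg cos θ.
Hence tan θ = μ_s = 0.18, so θ = arctan(0.18) = 10.2040°.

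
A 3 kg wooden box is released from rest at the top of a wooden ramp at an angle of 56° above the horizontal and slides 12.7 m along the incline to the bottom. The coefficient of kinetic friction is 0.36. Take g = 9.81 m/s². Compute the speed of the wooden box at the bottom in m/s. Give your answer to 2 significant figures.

The weight component along the incline is mg sin 56° = 24.399 N and the normal force is N = mg cos 56° = 16.457 N.
Friction up the slope is f = μN = 0.36 × 16.457 = 5.925 N, so the net downslope force is 24.399 − 5.925 = 18.474 N and a = 18.474 / 3 = 6.1580 m/s².
Starting from rest over a distance of 12.7 m, v² = 2aL = 2 × 6.1580 × 12.7 = 156.4132, so v = 12.5065 m/s.

13 m/s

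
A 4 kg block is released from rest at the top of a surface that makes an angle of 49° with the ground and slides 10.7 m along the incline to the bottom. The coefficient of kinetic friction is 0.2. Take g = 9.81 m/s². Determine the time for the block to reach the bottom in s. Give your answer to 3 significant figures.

1.87 s

The weight component along the incline is mg sin 49° = 29.615 N and the normal force is N = mg cos 49° = 25.744 N.
Friction up the slope is f = μN = 0.2 × 25.744 = 5.149 N, so the net downslope force is 29.615 − 5.149 = 24.466 N and a = 24.466 / 4 = 6.1165 m/s².
Starting from rest, L = ½at², so t = √(2L/a) = √(2 × 10.7 / 6.1165) = 1.8705 s.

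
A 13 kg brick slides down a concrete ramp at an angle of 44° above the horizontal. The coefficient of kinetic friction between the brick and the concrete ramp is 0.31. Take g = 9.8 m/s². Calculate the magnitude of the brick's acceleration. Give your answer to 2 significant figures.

Resolving the weight along the incline: the component pulling the brick down the slope is mg sin 44° = 13 × 9.8 × 0.6947 = 88.505 N, and the normal force is N = mg cos 44° = 13 × 9.8 × 0.7193 = 91.639 N.
Kinetic friction acts up the slope with magnitude f = μN = 0.31 × 91.639 = 28.408 N.
Net force along the incline is 88.505 − 28.408 = 60.097 N, so a = 60.097 / 13 = 4.6228 m/s².

4.6 m/s²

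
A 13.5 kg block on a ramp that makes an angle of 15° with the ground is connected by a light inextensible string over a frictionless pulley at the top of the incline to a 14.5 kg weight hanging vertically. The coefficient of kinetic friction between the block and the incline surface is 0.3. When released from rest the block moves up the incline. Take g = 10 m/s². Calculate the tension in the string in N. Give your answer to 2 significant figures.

For the block on the incline: the weight component along the slope is m₁g sin 15° = 13.5 × 10 × 0.2588 = 34.938 N and the normal force is N = m₁g cos 15° = 130.400 N.
Kinetic friction opposes the block's motion up the incline: f = μN = 0.3 × 130.400 = 39.120 N acting down the slope.
Newton's second law for the block (up-slope positive): T − 34.938 − 39.120 = 13.5 a. For the hanging weight (downward positive): 14.5 × 10 − T = 14.5 a.
Adding the two equations eliminates T: 70.942 = 28 a, so a = 2.5336 m/s².
Then from the hanging weight's equation, T = 14.5 × (10 − 2.5336) = 108.263 N.

110 N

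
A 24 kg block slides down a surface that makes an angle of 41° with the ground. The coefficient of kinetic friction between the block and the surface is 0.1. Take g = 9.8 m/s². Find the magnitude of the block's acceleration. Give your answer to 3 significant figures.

Resolving the weight along the incline: the component pulling the block down the slope is mg sin 41° = 24 × 9.8 × 0.6561 = 154.315 N, and the normal force is N = mg cos 41° = 24 × 9.8 × 0.7547 = 177.505 N.
Kinetic friction acts up the slope with magnitude f = μN = 0.1 × 177.505 = 17.750 N.
Net force along the incline is 154.315 − 17.750 = 136.565 N, so a = 136.565 / 24 = 5.6902 m/s².

5.69 m/s²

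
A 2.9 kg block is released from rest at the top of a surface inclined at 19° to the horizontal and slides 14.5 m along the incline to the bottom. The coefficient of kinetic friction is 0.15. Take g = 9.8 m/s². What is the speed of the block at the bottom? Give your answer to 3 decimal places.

The weight component along the incline is mg sin 19° = 9.253 N and the normal force is N = mg cos 19° = 26.872 N.
Friction up the slope is f = μN = 0.15 × 26.872 = 4.031 N, so the net downslope force is 9.253 − 4.031 = 5.222 N and a = 5.222 / 2.9 = 1.8007 m/s².
Starting from rest over a distance of 14.5 m, v² = 2aL = 2 × 1.8007 × 14.5 = 52.2203, so v = 7.2264 m/s.

7.226 m/s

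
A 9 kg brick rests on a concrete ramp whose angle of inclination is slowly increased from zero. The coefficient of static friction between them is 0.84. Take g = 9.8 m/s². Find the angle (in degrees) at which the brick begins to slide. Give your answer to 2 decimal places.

40.03°

At the threshold of sliding, static friction is at its maximum μ_s N and exactly balances the weight component along the incline: mg sin θ = μ_s mg cos θ.
Hence tan θ = μ_s = 0.84, so θ = arctan(0.84) = 40.0303°.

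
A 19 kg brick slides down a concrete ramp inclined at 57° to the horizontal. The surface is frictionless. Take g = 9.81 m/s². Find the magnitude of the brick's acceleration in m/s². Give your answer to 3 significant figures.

8.23 m/s²

Resolving the weight along the incline: the component pulling the brick down the slope is mg sin 57° = 19 × 9.81 × 0.8387 = 156.325 N, and the normal force is N = mg cos 57° = 19 × 9.81 × 0.5446 = 101.508 N.
With no friction the net force along the incline is 156.325 N, so a = g sin 57° = 156.325 / 19 = 8.2276 m/s².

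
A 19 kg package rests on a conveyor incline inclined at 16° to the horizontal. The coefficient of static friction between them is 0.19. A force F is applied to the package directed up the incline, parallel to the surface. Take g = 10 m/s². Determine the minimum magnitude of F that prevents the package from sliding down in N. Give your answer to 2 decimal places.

17.67 N

The normal force is N = mg cos 16° = 182.640 N. With F at its minimum the package is on the verge of sliding down, so static friction is at its maximum μ_s N = 0.19 × 182.640 = 34.702 N and acts up the slope.
Equilibrium along the incline: F + μ_s N = mg sin 16°, so F = 52.371 − 34.702 = 17.669 N.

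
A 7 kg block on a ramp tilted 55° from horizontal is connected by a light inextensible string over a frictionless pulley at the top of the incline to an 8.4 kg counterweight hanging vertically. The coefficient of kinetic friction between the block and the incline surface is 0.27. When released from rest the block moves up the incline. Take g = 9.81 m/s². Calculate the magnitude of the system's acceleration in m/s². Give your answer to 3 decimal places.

For the block on the incline: the weight component along the slope is m₁g sin 55° = 7 × 9.81 × 0.8192 = 56.254 N and the normal force is N = m₁g cos 55° = 39.387 N.
Kinetic friction opposes the block's motion up the incline: f = μN = 0.27 × 39.387 = 10.634 N acting down the slope.
Newton's second law for the block (up-slope positive): T − 56.254 − 10.634 = 7 a. For the hanging counterweight (downward positive): 8.4 × 9.81 − T = 8.4 a.
Adding the two equations eliminates T: 15.516 = 15.4 a, so a = 1.0075 m/s².

1.008 m/s²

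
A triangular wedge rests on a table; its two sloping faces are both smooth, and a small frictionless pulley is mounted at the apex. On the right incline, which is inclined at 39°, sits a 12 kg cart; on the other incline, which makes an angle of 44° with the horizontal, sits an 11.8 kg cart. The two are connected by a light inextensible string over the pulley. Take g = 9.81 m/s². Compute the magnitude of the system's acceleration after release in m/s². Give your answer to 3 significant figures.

0.266 m/s²

Resolve each weight along its own incline: the 12 kg mass has component 12 × 9.81 × sin 39° = 74.084 N down its slope, and the 11.8 kg mass has 11.8 × 9.81 × sin 44° = 80.412 N down its slope.
The 11.8 kg side's 80.412 N exceeds the other side's 74.084 N, so that mass slides down and the 12 kg mass slides up. Taking that direction as positive, Newton's second law for the whole system gives 80.412 − 74.084 = (12 + 11.8) a, so a = 6.328 / 23.8 = 0.2659 m/s².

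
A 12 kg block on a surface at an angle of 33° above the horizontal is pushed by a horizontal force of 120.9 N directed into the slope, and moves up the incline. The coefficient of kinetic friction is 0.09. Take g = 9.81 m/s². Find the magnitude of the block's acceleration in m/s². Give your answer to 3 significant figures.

1.87 m/s²

The horizontal push has components F cos 33° = 120.9 × 0.8387 = 101.399 N up the incline and F sin 33° = 120.9 × 0.5446 = 65.842 N pressing into the surface.
The normal force is therefore N = mg cos 33° + F sin 33° = 98.732 + 65.842 = 164.574 N, and kinetic friction down the slope is μN = 0.09 × 164.574 = 14.812 N.
Along the incline: F cos 33° − mg sin 33° − μN = ma, so 101.399 − 64.110 − 14.812 = 12 a, giving a = 1.8731 m/s².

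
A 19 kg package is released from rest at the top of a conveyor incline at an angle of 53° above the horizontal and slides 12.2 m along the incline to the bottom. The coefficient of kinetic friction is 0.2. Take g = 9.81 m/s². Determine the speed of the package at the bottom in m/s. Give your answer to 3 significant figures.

12.7 m/s

The weight component along the incline is mg sin 53° = 148.858 N and the normal force is N = mg cos 53° = 112.172 N.
Friction up the slope is f = μN = 0.2 × 112.172 = 22.434 N, so the net downslope force is 148.858 − 22.434 = 126.424 N and a = 126.424 / 19 = 6.6539 m/s².
Starting from rest over a distance of 12.2 m, v² = 2aL = 2 × 6.6539 × 12.2 = 162.3552, so v = 12.7419 m/s.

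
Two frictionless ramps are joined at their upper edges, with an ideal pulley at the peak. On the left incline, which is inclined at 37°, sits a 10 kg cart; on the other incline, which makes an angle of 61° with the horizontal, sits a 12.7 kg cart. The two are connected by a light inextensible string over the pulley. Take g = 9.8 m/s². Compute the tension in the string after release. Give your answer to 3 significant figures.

81.0 N

Resolve each weight along its own incline: the 10 kg mass has component 10 × 9.8 × sin 37° = 58.978 N down its slope, and the 12.7 kg mass has 12.7 × 9.8 × sin 61° = 108.855 N down its slope.
The 12.7 kg side's 108.855 N exceeds the other side's 58.978 N, so that mass slides down and the 10 kg mass slides up. Taking that direction as positive, Newton's second law for the whole system gives 108.855 − 58.978 = (10 + 12.7) a, so a = 49.877 / 22.7 = 2.1972 m/s².
For the 10 kg mass (up-slope positive): T − 58.978 = 10 × 2.1972, so T = 80.950 N.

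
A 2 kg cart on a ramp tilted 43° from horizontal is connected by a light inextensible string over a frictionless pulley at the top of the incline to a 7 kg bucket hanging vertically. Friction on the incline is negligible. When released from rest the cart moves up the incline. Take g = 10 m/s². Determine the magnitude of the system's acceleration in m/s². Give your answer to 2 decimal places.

6.26 m/s²

For the cart on the incline: the weight component along the slope is m₁g sin 43° = 2 × 10 × 0.6820 = 13.640 N and the normal force is N = m₁g cos 43° = 14.627 N.
Newton's second law for the cart (up-slope positive): T − 13.640 = 2 a. For the hanging bucket (downward positive): 7 × 10 − T = 7 a.
Adding the two equations eliminates T: 56.360 = 9 a, so a = 6.2622 m/s².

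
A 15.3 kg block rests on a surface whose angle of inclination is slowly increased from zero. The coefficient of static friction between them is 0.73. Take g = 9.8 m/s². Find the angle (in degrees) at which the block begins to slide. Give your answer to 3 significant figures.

36.1°

At the threshold of sliding, static friction is at its maximum μ_s N and exactly balances the weight component along the incline: mg sin θ = μ_s mg cos θ.
Hence tan θ = μ_s = 0.73, so θ = arctan(0.73) = 36.1294°.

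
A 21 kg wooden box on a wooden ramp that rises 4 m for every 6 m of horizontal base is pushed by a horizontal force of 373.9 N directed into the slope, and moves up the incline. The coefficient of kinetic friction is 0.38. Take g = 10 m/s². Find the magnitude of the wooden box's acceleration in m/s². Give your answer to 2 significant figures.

2.4 m/s²

The horizontal push has components F cos 33.69° = 373.9 × 0.8321 = 311.122 N up the incline and F sin 33.69° = 373.9 × 0.5547 = 207.402 N pressing into the surface.
The normal force is therefore N = mg cos 33.69° + F sin 33.69° = 174.741 + 207.402 = 382.143 N, and kinetic friction down the slope is μN = 0.38 × 382.143 = 145.214 N.
Along the incline: F cos 33.69° − mg sin 33.69° − μN = ma, so 311.122 − 116.487 − 145.214 = 21 a, giving a = 2.3534 m/s².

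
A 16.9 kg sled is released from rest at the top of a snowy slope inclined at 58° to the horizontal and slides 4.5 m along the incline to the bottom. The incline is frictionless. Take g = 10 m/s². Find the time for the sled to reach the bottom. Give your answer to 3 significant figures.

1.03 s

The weight component along the incline is mg sin 58° = 143.320 N and the normal force is N = mg cos 58° = 89.556 N.
With no friction, a = g sin 58° = 8.4805 m/s².
Starting from rest, L = ½at², so t = √(2L/a) = √(2 × 4.5 / 8.4805) = 1.0302 s.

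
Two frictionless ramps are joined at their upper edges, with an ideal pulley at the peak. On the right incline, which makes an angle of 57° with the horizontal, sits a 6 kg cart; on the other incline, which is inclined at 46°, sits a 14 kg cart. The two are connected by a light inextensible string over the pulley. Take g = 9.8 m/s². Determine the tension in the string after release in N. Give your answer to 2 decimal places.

Resolve each weight along its own incline: the 6 kg mass has component 6 × 9.8 × sin 57° = 49.314 N down its slope, and the 14 kg mass has 14 × 9.8 × sin 46° = 98.693 N down its slope.
The 14 kg side's 98.693 N exceeds the other side's 49.314 N, so that mass slides down and the 6 kg mass slides up. Taking that direction as positive, Newton's second law for the whole system gives 98.693 − 49.314 = (6 + 14) a, so a = 49.379 / 20 = 2.4689 m/s².
For the 6 kg mass (up-slope positive): T − 49.314 = 6 × 2.4689, so T = 64.127 N.

64.13 N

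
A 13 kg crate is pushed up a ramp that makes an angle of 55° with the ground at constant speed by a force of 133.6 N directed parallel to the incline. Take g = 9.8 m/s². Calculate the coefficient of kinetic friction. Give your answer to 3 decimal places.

At constant speed ΣF = 0 along the incline. The applied 133.6 N acts up the slope; the weight component mg sin 55° = 104.360 N and kinetic friction μN both act down the slope.
So 133.6 = 104.360 + μ × 73.074, giving μ = (133.6 − 104.360) / 73.074 = 0.4001.

0.400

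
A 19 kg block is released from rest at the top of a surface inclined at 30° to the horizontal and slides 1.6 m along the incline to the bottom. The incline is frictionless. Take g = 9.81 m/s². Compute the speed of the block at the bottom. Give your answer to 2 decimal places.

3.96 m/s

The weight component along the incline is mg sin 30° = 93.195 N and the normal force is N = mg cos 30° = 161.418 N.
With no friction, a = g sin 30° = 4.9050 m/s².
Starting from rest over a distance of 1.6 m, v² = 2aL = 2 × 4.9050 × 1.6 = 15.6960, so v = 3.9618 m/s.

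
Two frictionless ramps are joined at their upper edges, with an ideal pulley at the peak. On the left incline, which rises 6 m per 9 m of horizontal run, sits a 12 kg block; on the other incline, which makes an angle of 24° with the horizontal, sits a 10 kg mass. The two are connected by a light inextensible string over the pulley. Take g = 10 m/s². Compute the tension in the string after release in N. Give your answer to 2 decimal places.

52.44 N

Resolve each weight along its own incline: the 12 kg mass has component 12 × 10 × sin 33.69° = 66.564 N down its slope, and the 10 kg mass has 10 × 10 × sin 24° = 40.674 N down its slope.
The 12 kg side's 66.564 N exceeds the other side's 40.674 N, so that mass slides down and the 10 kg mass slides up. Taking that direction as positive, Newton's second law for the whole system gives 66.564 − 40.674 = (12 + 10) a, so a = 25.890 / 22 = 1.1768 m/s².
For the 10 kg mass (up-slope positive): T − 40.674 = 10 × 1.1768, so T = 52.442 N.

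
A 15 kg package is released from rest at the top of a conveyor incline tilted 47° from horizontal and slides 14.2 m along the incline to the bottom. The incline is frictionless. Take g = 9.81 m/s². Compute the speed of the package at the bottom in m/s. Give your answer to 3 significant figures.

14.3 m/s

The weight component along the incline is mg sin 47° = 107.619 N and the normal force is N = mg cos 47° = 100.356 N.
With no friction, a = g sin 47° = 7.1746 m/s².
Starting from rest over a distance of 14.2 m, v² = 2aL = 2 × 7.1746 × 14.2 = 203.7586, so v = 14.2744 m/s.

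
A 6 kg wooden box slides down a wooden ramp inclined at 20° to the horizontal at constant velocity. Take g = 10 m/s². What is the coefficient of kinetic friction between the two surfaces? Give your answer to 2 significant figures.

At constant velocity the net force along the incline is zero: mg sin 20° = μ mg cos 20°.
So μ = tan 20° = 0.3420 / 0.9397 = 0.3639.

0.36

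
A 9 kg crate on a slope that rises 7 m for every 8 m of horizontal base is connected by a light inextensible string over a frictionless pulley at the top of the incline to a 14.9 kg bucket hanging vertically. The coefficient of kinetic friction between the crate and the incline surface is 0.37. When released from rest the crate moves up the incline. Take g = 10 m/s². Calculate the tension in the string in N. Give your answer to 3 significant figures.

For the crate on the incline: the weight component along the slope is m₁g sin 41.19° = 9 × 10 × 0.6585 = 59.265 N and the normal force is N = m₁g cos 41.19° = 67.732 N.
Kinetic friction opposes the crate's motion up the incline: f = μN = 0.37 × 67.732 = 25.061 N acting down the slope.
Newton's second law for the crate (up-slope positive): T − 59.265 − 25.061 = 9 a. For the hanging bucket (downward positive): 14.9 × 10 − T = 14.9 a.
Adding the two equations eliminates T: 64.674 = 23.9 a, so a = 2.7060 m/s².
Then from the hanging bucket's equation, T = 14.9 × (10 − 2.7060) = 108.681 N.

109 N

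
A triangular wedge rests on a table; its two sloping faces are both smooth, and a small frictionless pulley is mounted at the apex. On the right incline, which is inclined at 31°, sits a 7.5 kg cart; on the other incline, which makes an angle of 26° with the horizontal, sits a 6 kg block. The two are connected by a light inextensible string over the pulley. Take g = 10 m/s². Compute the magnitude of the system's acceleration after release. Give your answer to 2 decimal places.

0.91 m/s²

Resolve each weight along its own incline: the 7.5 kg mass has component 7.5 × 10 × sin 31° = 38.628 N down its slope, and the 6 kg mass has 6 × 10 × sin 26° = 26.302 N down its slope.
The 7.5 kg side's 38.628 N exceeds the other side's 26.302 N, so that mass slides down and the 6 kg mass slides up. Taking that direction as positive, Newton's second law for the whole system gives 38.628 − 26.302 = (7.5 + 6) a, so a = 12.326 / 13.5 = 0.9130 m/s².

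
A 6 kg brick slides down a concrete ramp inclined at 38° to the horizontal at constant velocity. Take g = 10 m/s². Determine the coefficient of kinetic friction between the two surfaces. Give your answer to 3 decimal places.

0.781

At constant velocity the net force along the incline is zero: mg sin 38° = μ mg cos 38°.
So μ = tan 38° = 0.6157 / 0.7880 = 0.7813.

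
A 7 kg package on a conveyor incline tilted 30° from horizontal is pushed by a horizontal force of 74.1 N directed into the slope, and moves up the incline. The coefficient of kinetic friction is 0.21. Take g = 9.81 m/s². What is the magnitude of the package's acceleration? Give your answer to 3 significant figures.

1.37 m/s²

The horizontal push has components F cos 30° = 74.1 × 0.8660 = 64.171 N up the incline and F sin 30° = 74.1 × 0.5000 = 37.050 N pressing into the surface.
The normal force is therefore N = mg cos 30° + F sin 30° = 59.468 + 37.050 = 96.518 N, and kinetic friction down the slope is μN = 0.21 × 96.518 = 20.269 N.
Along the incline: F cos 30° − mg sin 30° − μN = ma, so 64.171 − 34.335 − 20.269 = 7 a, giving a = 1.3667 m/s².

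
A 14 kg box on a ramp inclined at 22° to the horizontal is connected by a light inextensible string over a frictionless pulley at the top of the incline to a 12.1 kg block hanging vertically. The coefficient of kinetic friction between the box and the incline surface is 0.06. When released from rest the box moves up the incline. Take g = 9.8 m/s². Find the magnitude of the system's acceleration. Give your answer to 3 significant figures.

2.28 m/s²

For the box on the incline: the weight component along the slope is m₁g sin 22° = 14 × 9.8 × 0.3746 = 51.395 N and the normal force is N = m₁g cos 22° = 127.210 N.
Kinetic friction opposes the box's motion up the incline: f = μN = 0.06 × 127.210 = 7.633 N acting down the slope.
Newton's second law for the box (up-slope positive): T − 51.395 − 7.633 = 14 a. For the hanging block (downward positive): 12.1 × 9.8 − T = 12.1 a.
Adding the two equations eliminates T: 59.552 = 26.1 a, so a = 2.2817 m/s².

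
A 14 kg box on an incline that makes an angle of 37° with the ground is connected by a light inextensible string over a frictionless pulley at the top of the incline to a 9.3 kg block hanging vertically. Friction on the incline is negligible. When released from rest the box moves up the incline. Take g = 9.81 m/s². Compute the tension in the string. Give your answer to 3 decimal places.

87.808 N

For the box on the incline: the weight component along the slope is m₁g sin 37° = 14 × 9.81 × 0.6018 = 82.651 N and the normal force is N = m₁g cos 37° = 109.685 N.
Newton's second law for the box (up-slope positive): T − 82.651 = 14 a. For the hanging block (downward positive): 9.3 × 9.81 − T = 9.3 a.
Adding the two equations eliminates T: 8.582 = 23.3 a, so a = 0.3683 m/s².
Then from the hanging block's equation, T = 9.3 × (9.81 − 0.3683) = 87.808 N.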